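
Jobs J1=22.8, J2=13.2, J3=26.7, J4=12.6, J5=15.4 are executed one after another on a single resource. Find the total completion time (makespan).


Sequential makespan: sum all processing times
= 22.8 + 13.2 + 26.7 + 12.6 + 15.4
= 90.7 time units


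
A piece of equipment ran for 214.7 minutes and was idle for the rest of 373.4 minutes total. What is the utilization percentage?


Utilization = busy / total × 100
= 214.7 / 373.4 × 100
= 57.5%


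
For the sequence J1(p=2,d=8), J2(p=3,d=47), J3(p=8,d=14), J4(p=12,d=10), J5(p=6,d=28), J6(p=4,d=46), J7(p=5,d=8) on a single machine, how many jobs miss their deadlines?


Completion vs due date:
  J1: C=2, d=8 → on time
  J2: C=5, d=47 → on time
  J3: C=13, d=14 → on time
  J4: C=25, d=10 → TARDY
  J5: C=31, d=28 → TARDY
  J6: C=35, d=46 → on time
  J7: C=40, d=8 → TARDY
Tardy jobs: J4, J5, J7
Count = 3


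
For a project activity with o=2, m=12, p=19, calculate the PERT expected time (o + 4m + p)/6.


te = (o + 4m + p) / 6
= (2 + 4×12 + 19) / 6
= (2 + 48 + 19) / 6
= 69 / 6
= 11.50


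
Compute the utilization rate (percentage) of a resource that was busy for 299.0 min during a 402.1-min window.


Utilization = busy / total × 100
= 299.0 / 402.1 × 100
= 74.4%


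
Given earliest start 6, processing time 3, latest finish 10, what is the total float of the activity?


EF = ES + duration = 6 + 3 = 9
LS = LF - duration = 10 - 3 = 7
Total Float = LF - EF = 10 - 9
(or LS - ES = 7 - 6)
= 1


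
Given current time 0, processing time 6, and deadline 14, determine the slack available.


Slack = due - current_time - processing
= 14 - 0 - 6
= 8


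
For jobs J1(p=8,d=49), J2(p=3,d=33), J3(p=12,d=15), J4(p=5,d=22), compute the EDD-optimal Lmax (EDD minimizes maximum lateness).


EDD order: J3 → J4 → J2 → J1
Completion and lateness:
  J3: C=12, d=15, L=12-15=-3
  J4: C=17, d=22, L=17-22=-5
  J2: C=20, d=33, L=20-33=-13
  J1: C=28, d=49, L=28-49=-21
Lmax = max(-3, -5, -13, -21)
= -3


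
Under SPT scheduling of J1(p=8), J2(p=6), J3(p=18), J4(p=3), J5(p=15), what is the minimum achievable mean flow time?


SPT order: J4 → J2 → J1 → J5 → J3
Completion times:
  J4: C=3
  J2: C=9
  J1: C=17
  J5: C=32
  J3: C=50
Sum = 111, n = 5
Mean flow = 111/5
= 22.20


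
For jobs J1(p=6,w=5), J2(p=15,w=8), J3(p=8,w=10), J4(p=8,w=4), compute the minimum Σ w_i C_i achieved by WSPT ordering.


WSPT order (by p/w): J3 → J1 → J2 → J4
  J3: C=8, w·C=10×8=80
  J1: C=14, w·C=5×14=70
  J2: C=29, w·C=8×29=232
  J4: C=37, w·C=4×37=148
Σ w·C = 530
= 530


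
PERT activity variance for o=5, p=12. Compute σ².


σ² = ((p - o) / 6)² = (p - o)² / 36
= (12 - 5)² / 36
= 7² / 36
= 49 / 36
= 1.3611


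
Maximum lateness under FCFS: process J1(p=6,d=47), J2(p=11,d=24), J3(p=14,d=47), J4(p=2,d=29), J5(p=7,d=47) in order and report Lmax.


Lateness per job (L = C - d):
  J1: C=6, d=47, L=-41
  J2: C=17, d=24, L=-7
  J3: C=31, d=47, L=-16
  J4: C=33, d=29, L=4
  J5: C=40, d=47, L=-7
Lmax = max(-41, -7, -16, 4, -7)
= 4


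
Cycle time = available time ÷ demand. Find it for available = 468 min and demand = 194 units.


Cycle time = available time / demand
= 468 / 194
= 2.41 min/unit


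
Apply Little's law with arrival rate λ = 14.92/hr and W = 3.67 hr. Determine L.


Little's law: L = λ × W
= 14.92 × 3.67
= 54.76


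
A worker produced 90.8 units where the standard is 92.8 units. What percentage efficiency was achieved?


Efficiency = (actual / standard) × 100
= (90.8 / 92.8) × 100
= 97.8%


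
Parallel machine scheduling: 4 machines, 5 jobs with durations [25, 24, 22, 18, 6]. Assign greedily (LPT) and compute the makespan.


Jobs (LPT sorted): [25, 24, 22, 18, 6]
Machines: 4
  J=25 → Machine 1 (load: 0+25=25)
  J=24 → Machine 2 (load: 0+24=24)
  J=22 → Machine 3 (load: 0+22=22)
  J=18 → Machine 4 (load: 0+18=18)
  J=6 → Machine 4 (load: 18+6=24)
Machine loads: [25, 24, 22, 24]
Makespan = max = 25 time units


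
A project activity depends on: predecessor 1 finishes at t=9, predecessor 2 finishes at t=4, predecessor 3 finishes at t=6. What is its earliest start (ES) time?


ES = max of all predecessor completion times
Predecessors: [9, 4, 6]
ES = max(9, 4, 6)
= 9


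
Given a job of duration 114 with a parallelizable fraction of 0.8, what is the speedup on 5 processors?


Amdahl's law: T_p = T × ((1-p) + p/N)
= 114 × ((1-0.8) + 0.8/5)
= 114 × (0.20 + 0.1600)
= 114 × 0.3600
= 41.04
Speedup = 114/41.04
= 2.78×


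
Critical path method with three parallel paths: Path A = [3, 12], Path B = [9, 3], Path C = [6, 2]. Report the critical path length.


Path A: 3 + 12 = 15
Path B: 9 + 3 = 12
Path C: 6 + 2 = 8
Critical path = longest = max(15, 12, 8)
= 15 (Path A)


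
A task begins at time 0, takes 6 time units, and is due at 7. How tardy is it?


Completion = start + processing = 0 + 6 = 6
Tardiness = max(0, C - d) = max(0, 6 - 7)
= max(0, -1)
= 0


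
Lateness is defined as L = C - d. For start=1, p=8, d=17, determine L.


Completion = 1 + 8 = 9
Lateness = C - d = 9 - 17
= -8


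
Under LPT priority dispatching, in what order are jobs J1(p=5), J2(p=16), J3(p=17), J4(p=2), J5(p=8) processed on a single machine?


LPT: sort by longest processing time first
  J3: p=17
  J2: p=16
  J5: p=8
  J1: p=5
  J4: p=2
Order: J3 → J2 → J5 → J1 → J4


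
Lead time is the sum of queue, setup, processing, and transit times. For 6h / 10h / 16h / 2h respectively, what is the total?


Lead time = queue + setup + processing + transit
= 6 + 10 + 16 + 2
= 34 hours


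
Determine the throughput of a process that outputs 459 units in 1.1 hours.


Throughput = units / time
= 459 / 1.1
= 417.3 units/hour


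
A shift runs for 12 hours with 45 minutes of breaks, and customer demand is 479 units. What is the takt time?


Available = 12×60 - 45 = 675 min
Takt time = 675 / 479
= 1.41 min/unit


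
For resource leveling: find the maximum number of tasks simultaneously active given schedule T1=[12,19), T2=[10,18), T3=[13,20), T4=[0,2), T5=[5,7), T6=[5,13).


Check each time point for overlaps:
  t=12: 3 tasks active (T1, T2, T6)
Max concurrent = 3


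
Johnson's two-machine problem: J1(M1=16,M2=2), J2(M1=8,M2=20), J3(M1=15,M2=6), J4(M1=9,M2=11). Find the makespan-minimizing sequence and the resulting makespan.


Johnson's rule:
Group 1 (M1≤M2, sort by M1): ['J2', 'J4']
Group 2 (M1>M2, sort desc M2): ['J3', 'J1']
Sequence: J2 → J4 → J3 → J1
Makespan calculation:
  J2: M1 done=8, M2 done=28
  J4: M1 done=17, M2 done=39
  J3: M1 done=32, M2 done=45
  J1: M1 done=48, M2 done=50
= Sequence: J2 → J4 → J3 → J1, Makespan: 50


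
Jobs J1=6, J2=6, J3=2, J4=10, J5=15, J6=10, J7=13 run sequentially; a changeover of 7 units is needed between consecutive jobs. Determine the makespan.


Makespan = Σ processing + (n-1) × setup
= (6 + 6 + 2 + 10 + 15 + 10 + 13) + (7-1)×7
= 62 + 42
= 104 time units


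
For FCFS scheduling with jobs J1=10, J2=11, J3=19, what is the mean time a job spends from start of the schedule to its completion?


Completion times:
  J1: completes at 10
  J2: completes at 21
  J3: completes at 40
Sum = 71
Average = 71/3
= 23.67


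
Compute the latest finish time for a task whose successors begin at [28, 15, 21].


LF = min of all successor start times
Successors start at: [28, 15, 21]
LF = min(28, 15, 21)
= 15


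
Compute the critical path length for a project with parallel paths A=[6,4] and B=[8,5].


Path A: 6 + 4 = 10
Path B: 8 + 5 = 13
Critical path = longest = max(10, 13)
= 13 (Path B)


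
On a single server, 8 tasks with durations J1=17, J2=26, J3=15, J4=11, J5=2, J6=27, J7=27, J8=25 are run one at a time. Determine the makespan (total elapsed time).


Sequential makespan: sum all processing times
= 17 + 26 + 15 + 11 + 2 + 27 + 27 + 25
= 150 time units


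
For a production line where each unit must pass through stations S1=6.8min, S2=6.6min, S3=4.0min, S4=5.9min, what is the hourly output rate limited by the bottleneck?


Bottleneck = longest station time
Station times: [6.8, 6.6, 4.0, 5.9]
Max = 6.8 min
Rate = 60 / 6.8
= 8.82 units/hour (bottleneck: 6.8min)


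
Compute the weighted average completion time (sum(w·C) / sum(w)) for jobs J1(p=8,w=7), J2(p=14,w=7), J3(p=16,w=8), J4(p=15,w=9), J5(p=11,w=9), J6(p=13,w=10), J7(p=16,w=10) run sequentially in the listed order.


Completion times:
  J1: C=8, w×C=7×8=56
  J2: C=22, w×C=7×22=154
  J3: C=38, w×C=8×38=304
  J4: C=53, w×C=9×53=477
  J5: C=64, w×C=9×64=576
  J6: C=77, w×C=10×77=770
  J7: C=93, w×C=10×93=930
Sum w×C = 3267
Sum w = 60
Weighted avg = 3267/60
= 54.45


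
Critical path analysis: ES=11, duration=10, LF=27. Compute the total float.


EF = ES + duration = 11 + 10 = 21
LS = LF - duration = 27 - 10 = 17
Total Float = LF - EF = 27 - 21
(or LS - ES = 17 - 11)
= 6


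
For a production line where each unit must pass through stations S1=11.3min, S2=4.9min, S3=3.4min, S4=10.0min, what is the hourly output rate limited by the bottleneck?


Bottleneck = longest station time
Station times: [11.3, 4.9, 3.4, 10.0]
Max = 11.3 min
Rate = 60 / 11.3
= 5.31 units/hour (bottleneck: 11.3min)


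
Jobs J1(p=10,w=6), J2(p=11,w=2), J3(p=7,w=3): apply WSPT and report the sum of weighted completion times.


WSPT order (by p/w): J1 → J3 → J2
  J1: C=10, w·C=6×10=60
  J3: C=17, w·C=3×17=51
  J2: C=28, w·C=2×28=56
Σ w·C = 167
= 167


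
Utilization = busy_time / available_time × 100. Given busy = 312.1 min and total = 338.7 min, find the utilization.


Utilization = busy / total × 100
= 312.1 / 338.7 × 100
= 92.1%


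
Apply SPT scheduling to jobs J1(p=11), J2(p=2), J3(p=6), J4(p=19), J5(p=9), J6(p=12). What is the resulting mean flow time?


SPT order: J2 → J3 → J5 → J1 → J6 → J4
Completion times:
  J2: C=2
  J3: C=8
  J5: C=17
  J1: C=28
  J6: C=40
  J4: C=59
Sum = 154, n = 6
Mean flow = 154/6
= 25.67


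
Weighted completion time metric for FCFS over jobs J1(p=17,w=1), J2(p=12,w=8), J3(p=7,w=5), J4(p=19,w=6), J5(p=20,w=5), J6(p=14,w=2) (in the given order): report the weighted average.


Completion times:
  J1: C=17, w×C=1×17=17
  J2: C=29, w×C=8×29=232
  J3: C=36, w×C=5×36=180
  J4: C=55, w×C=6×55=330
  J5: C=75, w×C=5×75=375
  J6: C=89, w×C=2×89=178
Sum w×C = 1312
Sum w = 27
Weighted avg = 1312/27
= 48.59


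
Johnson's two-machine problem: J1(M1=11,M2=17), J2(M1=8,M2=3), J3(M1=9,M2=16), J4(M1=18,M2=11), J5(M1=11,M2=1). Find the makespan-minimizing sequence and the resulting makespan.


Johnson's rule:
Group 1 (M1≤M2, sort by M1): ['J3', 'J1']
Group 2 (M1>M2, sort desc M2): ['J4', 'J2', 'J5']
Sequence: J3 → J1 → J4 → J2 → J5
Makespan calculation:
  J3: M1 done=9, M2 done=25
  J1: M1 done=20, M2 done=42
  J4: M1 done=38, M2 done=53
  J2: M1 done=46, M2 done=56
  J5: M1 done=57, M2 done=58
= Sequence: J3 → J1 → J4 → J2 → J5, Makespan: 58


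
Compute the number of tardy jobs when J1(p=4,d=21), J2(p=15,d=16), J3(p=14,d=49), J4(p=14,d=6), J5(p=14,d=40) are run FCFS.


Completion vs due date:
  J1: C=4, d=21 → on time
  J2: C=19, d=16 → TARDY
  J3: C=33, d=49 → on time
  J4: C=47, d=6 → TARDY
  J5: C=61, d=40 → TARDY
Tardy jobs: J2, J4, J5
Count = 3


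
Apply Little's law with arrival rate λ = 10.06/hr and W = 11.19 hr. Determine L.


Little's law: L = λ × W
= 10.06 × 11.19
= 112.57


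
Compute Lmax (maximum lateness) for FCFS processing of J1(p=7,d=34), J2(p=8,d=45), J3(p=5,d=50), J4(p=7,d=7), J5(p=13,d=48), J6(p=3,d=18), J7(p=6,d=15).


Lateness per job (L = C - d):
  J1: C=7, d=34, L=-27
  J2: C=15, d=45, L=-30
  J3: C=20, d=50, L=-30
  J4: C=27, d=7, L=20
  J5: C=40, d=48, L=-8
  J6: C=43, d=18, L=25
  J7: C=49, d=15, L=34
Lmax = max(-27, -30, -30, 20, -8, 25, 34)
= 34


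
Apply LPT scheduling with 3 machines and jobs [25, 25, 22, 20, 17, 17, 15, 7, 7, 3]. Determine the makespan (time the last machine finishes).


Jobs (LPT sorted): [25, 25, 22, 20, 17, 17, 15, 7, 7, 3]
Machines: 3
  J=25 → Machine 1 (load: 0+25=25)
  J=25 → Machine 2 (load: 0+25=25)
  J=22 → Machine 3 (load: 0+22=22)
  J=20 → Machine 3 (load: 22+20=42)
  J=17 → Machine 1 (load: 25+17=42)
  J=17 → Machine 2 (load: 25+17=42)
  J=15 → Machine 1 (load: 42+15=57)
  J=7 → Machine 2 (load: 42+7=49)
  J=7 → Machine 3 (load: 42+7=49)
  J=3 → Machine 2 (load: 49+3=52)
Machine loads: [57, 52, 49]
Makespan = max = 57 time units


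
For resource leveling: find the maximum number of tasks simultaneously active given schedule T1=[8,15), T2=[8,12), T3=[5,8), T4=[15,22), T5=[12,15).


Check each time point for overlaps:
  t=8: 2 tasks active (T1, T2)
Max concurrent = 2


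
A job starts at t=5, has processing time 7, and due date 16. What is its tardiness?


Completion = start + processing = 5 + 7 = 12
Tardiness = max(0, C - d) = max(0, 12 - 16)
= max(0, -4)
= 0


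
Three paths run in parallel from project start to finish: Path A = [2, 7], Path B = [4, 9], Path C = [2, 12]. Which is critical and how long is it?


Path A: 2 + 7 = 9
Path B: 4 + 9 = 13
Path C: 2 + 12 = 14
Critical path = longest = max(9, 13, 14)
= 14 (Path C)


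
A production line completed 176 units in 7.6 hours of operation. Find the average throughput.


Throughput = units / time
= 176 / 7.6
= 23.2 units/hour


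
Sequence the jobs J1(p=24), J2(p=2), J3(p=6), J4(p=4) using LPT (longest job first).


LPT: sort by longest processing time first
  J1: p=24
  J3: p=6
  J4: p=4
  J2: p=2
Order: J1 → J3 → J4 → J2


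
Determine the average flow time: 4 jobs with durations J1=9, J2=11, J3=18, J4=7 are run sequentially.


Completion times:
  J1: completes at 9
  J2: completes at 20
  J3: completes at 38
  J4: completes at 45
Sum = 112
Average = 112/4
= 28.00


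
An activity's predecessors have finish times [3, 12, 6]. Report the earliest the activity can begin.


ES = max of all predecessor completion times
Predecessors: [3, 12, 6]
ES = max(3, 12, 6)
= 12


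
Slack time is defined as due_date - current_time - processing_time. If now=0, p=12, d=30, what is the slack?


Slack = due - current_time - processing
= 30 - 0 - 12
= 18


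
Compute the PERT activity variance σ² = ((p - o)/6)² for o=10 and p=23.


σ² = ((p - o) / 6)² = (p - o)² / 36
= (23 - 10)² / 36
= 13² / 36
= 169 / 36
= 4.6944


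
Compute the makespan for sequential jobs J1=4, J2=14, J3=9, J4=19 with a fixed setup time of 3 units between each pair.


Makespan = Σ processing + (n-1) × setup
= (4 + 14 + 9 + 19) + (4-1)×3
= 46 + 9
= 55 time units


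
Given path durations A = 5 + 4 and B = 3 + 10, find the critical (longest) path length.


Path A: 5 + 4 = 9
Path B: 3 + 10 = 13
Critical path = longest = max(9, 13)
= 13 (Path B)


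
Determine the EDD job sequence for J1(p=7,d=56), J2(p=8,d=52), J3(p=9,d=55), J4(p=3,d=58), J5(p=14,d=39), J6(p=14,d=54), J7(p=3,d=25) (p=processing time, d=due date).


EDD: sort by earliest due date
  J7: d=25, p=3
  J5: d=39, p=14
  J2: d=52, p=8
  J6: d=54, p=14
  J3: d=55, p=9
  J1: d=56, p=7
  J4: d=58, p=3
Order: J7 → J5 → J2 → J6 → J3 → J1 → J4


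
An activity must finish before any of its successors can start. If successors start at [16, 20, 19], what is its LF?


LF = min of all successor start times
Successors start at: [16, 20, 19]
LF = min(16, 20, 19)
= 16


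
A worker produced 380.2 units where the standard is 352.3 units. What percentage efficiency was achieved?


Efficiency = (actual / standard) × 100
= (380.2 / 352.3) × 100
= 107.9%


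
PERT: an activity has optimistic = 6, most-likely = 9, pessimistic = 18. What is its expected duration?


te = (o + 4m + p) / 6
= (6 + 4×9 + 18) / 6
= (6 + 36 + 18) / 6
= 60 / 6
= 10.00


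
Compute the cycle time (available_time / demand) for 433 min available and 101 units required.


Cycle time = available time / demand
= 433 / 101
= 4.29 min/unit


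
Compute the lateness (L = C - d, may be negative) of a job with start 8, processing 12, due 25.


Completion = 8 + 12 = 20
Lateness = C - d = 20 - 25
= -5


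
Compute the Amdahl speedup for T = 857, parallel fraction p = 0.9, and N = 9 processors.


Amdahl's law: T_p = T × ((1-p) + p/N)
= 857 × ((1-0.9) + 0.9/9)
= 857 × (0.10 + 0.1000)
= 857 × 0.2000
= 171.40
Speedup = 857/171.40
= 5.00×


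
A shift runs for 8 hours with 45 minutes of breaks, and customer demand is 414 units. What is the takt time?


Available = 8×60 - 45 = 435 min
Takt time = 435 / 414
= 1.05 min/unit


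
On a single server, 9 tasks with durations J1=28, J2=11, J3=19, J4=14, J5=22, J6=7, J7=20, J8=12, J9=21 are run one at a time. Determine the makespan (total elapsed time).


Sequential makespan: sum all processing times
= 28 + 11 + 19 + 14 + 22 + 7 + 20 + 12 + 21
= 154 time units


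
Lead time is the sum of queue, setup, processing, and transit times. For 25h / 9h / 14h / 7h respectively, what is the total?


Lead time = queue + setup + processing + transit
= 25 + 9 + 14 + 7
= 55 hours


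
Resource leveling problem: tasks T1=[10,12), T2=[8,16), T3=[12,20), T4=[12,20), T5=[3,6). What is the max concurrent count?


Check each time point for overlaps:
  t=12: 3 tasks active (T2, T3, T4)
Max concurrent = 3


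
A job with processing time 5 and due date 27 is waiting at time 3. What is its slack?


Slack = due - current_time - processing
= 27 - 3 - 5
= 19


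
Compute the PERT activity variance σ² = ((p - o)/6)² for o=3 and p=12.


σ² = ((p - o) / 6)² = (p - o)² / 36
= (12 - 3)² / 36
= 9² / 36
= 81 / 36
= 2.2500


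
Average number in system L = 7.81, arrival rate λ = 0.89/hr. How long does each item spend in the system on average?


Little's law: L = λW → W = L / λ
= 7.81 / 0.89
= 8.78 hours


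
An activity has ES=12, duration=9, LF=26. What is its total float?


EF = ES + duration = 12 + 9 = 21
LS = LF - duration = 26 - 9 = 17
Total Float = LF - EF = 26 - 21
(or LS - ES = 17 - 12)
= 5


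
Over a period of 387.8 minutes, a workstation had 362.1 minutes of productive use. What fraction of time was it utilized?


Utilization = busy / total × 100
= 362.1 / 387.8 × 100
= 93.4%


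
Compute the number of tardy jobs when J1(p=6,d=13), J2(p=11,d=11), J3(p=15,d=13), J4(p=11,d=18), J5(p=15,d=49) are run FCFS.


Completion vs due date:
  J1: C=6, d=13 → on time
  J2: C=17, d=11 → TARDY
  J3: C=32, d=13 → TARDY
  J4: C=43, d=18 → TARDY
  J5: C=58, d=49 → TARDY
Tardy jobs: J2, J3, J4, J5
Count = 4


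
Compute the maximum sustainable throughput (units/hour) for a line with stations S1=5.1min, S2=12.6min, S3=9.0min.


Bottleneck = longest station time
Station times: [5.1, 12.6, 9.0]
Max = 12.6 min
Rate = 60 / 12.6
= 4.76 units/hour (bottleneck: 12.6min)


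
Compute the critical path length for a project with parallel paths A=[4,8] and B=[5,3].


Path A: 4 + 8 = 12
Path B: 5 + 3 = 8
Critical path = longest = max(12, 8)
= 12 (Path A)


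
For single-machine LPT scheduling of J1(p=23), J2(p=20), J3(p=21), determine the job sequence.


LPT: sort by longest processing time first
  J1: p=23
  J3: p=21
  J2: p=20
Order: J1 → J3 → J2


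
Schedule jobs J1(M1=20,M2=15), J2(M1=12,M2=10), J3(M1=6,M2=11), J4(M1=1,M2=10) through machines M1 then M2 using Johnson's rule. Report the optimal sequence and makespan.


Johnson's rule:
Group 1 (M1≤M2, sort by M1): ['J4', 'J3']
Group 2 (M1>M2, sort desc M2): ['J1', 'J2']
Sequence: J4 → J3 → J1 → J2
Makespan calculation:
  J4: M1 done=1, M2 done=11
  J3: M1 done=7, M2 done=22
  J1: M1 done=27, M2 done=42
  J2: M1 done=39, M2 done=52
= Sequence: J4 → J3 → J1 → J2, Makespan: 52


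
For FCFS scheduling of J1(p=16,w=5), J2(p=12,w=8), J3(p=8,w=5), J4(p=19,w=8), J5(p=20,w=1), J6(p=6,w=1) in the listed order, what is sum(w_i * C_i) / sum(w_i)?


Completion times:
  J1: C=16, w×C=5×16=80
  J2: C=28, w×C=8×28=224
  J3: C=36, w×C=5×36=180
  J4: C=55, w×C=8×55=440
  J5: C=75, w×C=1×75=75
  J6: C=81, w×C=1×81=81
Sum w×C = 1080
Sum w = 28
Weighted avg = 1080/28
= 38.57


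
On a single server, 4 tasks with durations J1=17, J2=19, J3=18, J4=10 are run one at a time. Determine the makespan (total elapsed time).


Sequential makespan: sum all processing times
= 17 + 19 + 18 + 10
= 64 time units


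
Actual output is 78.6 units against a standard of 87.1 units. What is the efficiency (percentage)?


Efficiency = (actual / standard) × 100
= (78.6 / 87.1) × 100
= 90.2%


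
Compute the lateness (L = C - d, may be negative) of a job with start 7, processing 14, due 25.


Completion = 7 + 14 = 21
Lateness = C - d = 21 - 25
= -4


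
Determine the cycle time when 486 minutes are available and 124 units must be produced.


Cycle time = available time / demand
= 486 / 124
= 3.92 min/unit


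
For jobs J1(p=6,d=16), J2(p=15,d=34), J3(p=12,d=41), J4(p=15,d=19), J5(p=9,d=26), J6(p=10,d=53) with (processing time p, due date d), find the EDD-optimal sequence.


EDD: sort by earliest due date
  J1: d=16, p=6
  J4: d=19, p=15
  J5: d=26, p=9
  J2: d=34, p=15
  J3: d=41, p=12
  J6: d=53, p=10
Order: J1 → J4 → J5 → J2 → J3 → J6


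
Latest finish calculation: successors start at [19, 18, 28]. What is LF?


LF = min of all successor start times
Successors start at: [19, 18, 28]
LF = min(19, 18, 28)
= 18


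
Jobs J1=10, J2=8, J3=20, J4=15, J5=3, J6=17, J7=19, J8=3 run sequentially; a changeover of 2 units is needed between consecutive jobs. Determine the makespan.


Makespan = Σ processing + (n-1) × setup
= (10 + 8 + 20 + 15 + 3 + 17 + 19 + 3) + (8-1)×2
= 95 + 14
= 109 time units


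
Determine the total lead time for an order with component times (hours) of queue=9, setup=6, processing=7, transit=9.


Lead time = queue + setup + processing + transit
= 9 + 6 + 7 + 9
= 31 hours


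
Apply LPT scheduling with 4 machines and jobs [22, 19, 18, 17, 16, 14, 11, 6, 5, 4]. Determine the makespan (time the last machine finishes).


Jobs (LPT sorted): [22, 19, 18, 17, 16, 14, 11, 6, 5, 4]
Machines: 4
  J=22 → Machine 1 (load: 0+22=22)
  J=19 → Machine 2 (load: 0+19=19)
  J=18 → Machine 3 (load: 0+18=18)
  J=17 → Machine 4 (load: 0+17=17)
  J=16 → Machine 4 (load: 17+16=33)
  J=14 → Machine 3 (load: 18+14=32)
  J=11 → Machine 2 (load: 19+11=30)
  J=6 → Machine 1 (load: 22+6=28)
  J=5 → Machine 1 (load: 28+5=33)
  J=4 → Machine 2 (load: 30+4=34)
Machine loads: [33, 34, 32, 33]
Makespan = max = 34 time units


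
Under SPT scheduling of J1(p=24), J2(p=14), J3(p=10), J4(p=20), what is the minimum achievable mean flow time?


SPT order: J3 → J2 → J4 → J1
Completion times:
  J3: C=10
  J2: C=24
  J4: C=44
  J1: C=68
Sum = 146, n = 4
Mean flow = 146/4
= 36.50


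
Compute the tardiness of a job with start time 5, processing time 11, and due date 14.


Completion = start + processing = 5 + 11 = 16
Tardiness = max(0, C - d) = max(0, 16 - 14)
= max(0, 2)
= 2


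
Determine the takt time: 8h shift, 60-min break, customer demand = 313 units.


Available = 8×60 - 60 = 420 min
Takt time = 420 / 313
= 1.34 min/unit


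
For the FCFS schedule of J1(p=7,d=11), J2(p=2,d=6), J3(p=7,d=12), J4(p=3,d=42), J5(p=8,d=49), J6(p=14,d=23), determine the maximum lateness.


Lateness per job (L = C - d):
  J1: C=7, d=11, L=-4
  J2: C=9, d=6, L=3
  J3: C=16, d=12, L=4
  J4: C=19, d=42, L=-23
  J5: C=27, d=49, L=-22
  J6: C=41, d=23, L=18
Lmax = max(-4, 3, 4, -23, -22, 18)
= 18


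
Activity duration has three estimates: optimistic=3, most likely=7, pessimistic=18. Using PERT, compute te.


te = (o + 4m + p) / 6
= (3 + 4×7 + 18) / 6
= (3 + 28 + 18) / 6
= 49 / 6
= 8.17


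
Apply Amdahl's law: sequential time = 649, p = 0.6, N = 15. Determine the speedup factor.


Amdahl's law: T_p = T × ((1-p) + p/N)
= 649 × ((1-0.6) + 0.6/15)
= 649 × (0.40 + 0.0400)
= 649 × 0.4400
= 285.56
Speedup = 649/285.56
= 2.27×


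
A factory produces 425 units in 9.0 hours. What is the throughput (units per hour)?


Throughput = units / time
= 425 / 9.0
= 47.2 units/hour


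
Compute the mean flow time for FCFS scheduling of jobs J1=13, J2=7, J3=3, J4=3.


Completion times:
  J1: completes at 13
  J2: completes at 20
  J3: completes at 23
  J4: completes at 26
Sum = 82
Average = 82/4
= 20.50


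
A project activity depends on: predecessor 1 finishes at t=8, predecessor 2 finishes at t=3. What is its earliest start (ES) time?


ES = max of all predecessor completion times
Predecessors: [8, 3]
ES = max(8, 3)
= 8


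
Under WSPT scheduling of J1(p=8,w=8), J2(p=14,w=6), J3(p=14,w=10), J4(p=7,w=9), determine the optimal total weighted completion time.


WSPT order (by p/w): J4 → J1 → J3 → J2
  J4: C=7, w·C=9×7=63
  J1: C=15, w·C=8×15=120
  J3: C=29, w·C=10×29=290
  J2: C=43, w·C=6×43=258
Σ w·C = 731
= 731


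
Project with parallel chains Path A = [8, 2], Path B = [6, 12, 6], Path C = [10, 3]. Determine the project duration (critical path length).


Path A: 8 + 2 = 10
Path B: 6 + 12 + 6 = 24
Path C: 10 + 3 = 13
Critical path = longest = max(10, 24, 13)
= 24 (Path B)


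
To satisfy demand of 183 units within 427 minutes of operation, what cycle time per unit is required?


Cycle time = available time / demand
= 427 / 183
= 2.33 min/unit


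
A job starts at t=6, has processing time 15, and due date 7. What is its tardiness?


Completion = start + processing = 6 + 15 = 21
Tardiness = max(0, C - d) = max(0, 21 - 7)
= max(0, 14)
= 14


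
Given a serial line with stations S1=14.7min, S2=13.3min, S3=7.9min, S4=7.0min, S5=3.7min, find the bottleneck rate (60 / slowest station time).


Bottleneck = longest station time
Station times: [14.7, 13.3, 7.9, 7.0, 3.7]
Max = 14.7 min
Rate = 60 / 14.7
= 4.08 units/hour (bottleneck: 14.7min)


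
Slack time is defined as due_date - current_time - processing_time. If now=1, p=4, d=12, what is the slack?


Slack = due - current_time - processing
= 12 - 1 - 4
= 7


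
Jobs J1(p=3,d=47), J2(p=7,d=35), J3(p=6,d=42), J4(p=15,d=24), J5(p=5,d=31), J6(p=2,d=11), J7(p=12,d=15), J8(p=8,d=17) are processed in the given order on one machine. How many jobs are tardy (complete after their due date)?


Completion vs due date:
  J1: C=3, d=47 → on time
  J2: C=10, d=35 → on time
  J3: C=16, d=42 → on time
  J4: C=31, d=24 → TARDY
  J5: C=36, d=31 → TARDY
  J6: C=38, d=11 → TARDY
  J7: C=50, d=15 → TARDY
  J8: C=58, d=17 → TARDY
Tardy jobs: J4, J5, J6, J7, J8
Count = 5


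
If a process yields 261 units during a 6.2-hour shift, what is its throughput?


Throughput = units / time
= 261 / 6.2
= 42.1 units/hour


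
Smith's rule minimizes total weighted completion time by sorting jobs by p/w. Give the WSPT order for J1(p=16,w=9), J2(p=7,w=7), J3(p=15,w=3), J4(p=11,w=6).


WSPT (Smith's rule): sort by p/w ascending
  J2: p/w = 7/7 = 1.000
  J1: p/w = 16/9 = 1.778
  J4: p/w = 11/6 = 1.833
  J3: p/w = 15/3 = 5.000
Order: J2 → J1 → J4 → J3


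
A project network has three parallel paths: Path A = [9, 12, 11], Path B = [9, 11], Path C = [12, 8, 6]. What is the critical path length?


Path A: 9 + 12 + 11 = 32
Path B: 9 + 11 = 20
Path C: 12 + 8 + 6 = 26
Critical path = longest = max(32, 20, 26)
= 32 (Path A)


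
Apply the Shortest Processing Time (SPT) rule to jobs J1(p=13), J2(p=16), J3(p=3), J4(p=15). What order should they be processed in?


SPT: sort by shortest processing time
  J3: p=3
  J1: p=13
  J4: p=15
  J2: p=16
Order: J3 → J1 → J4 → J2


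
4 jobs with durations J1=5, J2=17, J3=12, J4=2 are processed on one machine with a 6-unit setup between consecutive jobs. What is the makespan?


Makespan = Σ processing + (n-1) × setup
= (5 + 17 + 12 + 2) + (4-1)×6
= 36 + 18
= 54 time units


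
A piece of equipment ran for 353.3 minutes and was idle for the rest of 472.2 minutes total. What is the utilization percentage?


Utilization = busy / total × 100
= 353.3 / 472.2 × 100
= 74.8%


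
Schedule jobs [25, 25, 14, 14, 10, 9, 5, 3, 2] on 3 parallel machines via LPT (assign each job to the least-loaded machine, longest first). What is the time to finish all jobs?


Jobs (LPT sorted): [25, 25, 14, 14, 10, 9, 5, 3, 2]
Machines: 3
  J=25 → Machine 1 (load: 0+25=25)
  J=25 → Machine 2 (load: 0+25=25)
  J=14 → Machine 3 (load: 0+14=14)
  J=14 → Machine 3 (load: 14+14=28)
  J=10 → Machine 1 (load: 25+10=35)
  J=9 → Machine 2 (load: 25+9=34)
  J=5 → Machine 3 (load: 28+5=33)
  J=3 → Machine 3 (load: 33+3=36)
  J=2 → Machine 2 (load: 34+2=36)
Machine loads: [35, 36, 36]
Makespan = max = 36 time units


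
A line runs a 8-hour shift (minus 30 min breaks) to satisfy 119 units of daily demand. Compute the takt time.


Available = 8×60 - 30 = 450 min
Takt time = 450 / 119
= 3.78 min/unit


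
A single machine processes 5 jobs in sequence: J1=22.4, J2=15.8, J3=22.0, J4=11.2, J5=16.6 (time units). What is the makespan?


Sequential makespan: sum all processing times
= 22.4 + 15.8 + 22.0 + 11.2 + 16.6
= 88.0 time units


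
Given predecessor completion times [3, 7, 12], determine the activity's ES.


ES = max of all predecessor completion times
Predecessors: [3, 7, 12]
ES = max(3, 7, 12)
= 12


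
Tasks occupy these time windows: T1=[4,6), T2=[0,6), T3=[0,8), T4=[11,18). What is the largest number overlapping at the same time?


Check each time point for overlaps:
  t=4: 3 tasks active (T1, T2, T3)
Max concurrent = 3


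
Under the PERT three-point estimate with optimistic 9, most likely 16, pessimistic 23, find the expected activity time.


te = (o + 4m + p) / 6
= (9 + 4×16 + 23) / 6
= (9 + 64 + 23) / 6
= 96 / 6
= 16.00


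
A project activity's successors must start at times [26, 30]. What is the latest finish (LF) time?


LF = min of all successor start times
Successors start at: [26, 30]
LF = min(26, 30)
= 26


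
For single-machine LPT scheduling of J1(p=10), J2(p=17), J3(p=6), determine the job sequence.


LPT: sort by longest processing time first
  J2: p=17
  J1: p=10
  J3: p=6
Order: J2 → J1 → J3


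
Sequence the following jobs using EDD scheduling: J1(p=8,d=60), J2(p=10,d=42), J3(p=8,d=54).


EDD: sort by earliest due date
  J2: d=42, p=10
  J3: d=54, p=8
  J1: d=60, p=8
Order: J2 → J3 → J1


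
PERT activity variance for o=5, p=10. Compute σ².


σ² = ((p - o) / 6)² = (p - o)² / 36
= (10 - 5)² / 36
= 5² / 36
= 25 / 36
= 0.6944


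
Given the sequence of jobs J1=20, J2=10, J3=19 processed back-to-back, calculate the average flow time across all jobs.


Completion times:
  J1: completes at 20
  J2: completes at 30
  J3: completes at 49
Sum = 99
Average = 99/3
= 33.00


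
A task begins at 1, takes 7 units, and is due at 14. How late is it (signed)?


Completion = 1 + 7 = 8
Lateness = C - d = 8 - 14
= -6


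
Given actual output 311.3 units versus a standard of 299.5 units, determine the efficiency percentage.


Efficiency = (actual / standard) × 100
= (311.3 / 299.5) × 100
= 103.9%


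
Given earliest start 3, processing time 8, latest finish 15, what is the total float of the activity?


EF = ES + duration = 3 + 8 = 11
LS = LF - duration = 15 - 8 = 7
Total Float = LF - EF = 15 - 11
(or LS - ES = 7 - 3)
= 4


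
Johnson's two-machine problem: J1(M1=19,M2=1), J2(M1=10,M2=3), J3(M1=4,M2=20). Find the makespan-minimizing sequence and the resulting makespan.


Johnson's rule:
Group 1 (M1≤M2, sort by M1): ['J3']
Group 2 (M1>M2, sort desc M2): ['J2', 'J1']
Sequence: J3 → J2 → J1
Makespan calculation:
  J3: M1 done=4, M2 done=24
  J2: M1 done=14, M2 done=27
  J1: M1 done=33, M2 done=34
= Sequence: J3 → J2 → J1, Makespan: 34


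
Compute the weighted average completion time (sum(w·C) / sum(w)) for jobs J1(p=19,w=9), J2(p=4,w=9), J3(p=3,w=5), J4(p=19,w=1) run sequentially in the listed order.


Completion times:
  J1: C=19, w×C=9×19=171
  J2: C=23, w×C=9×23=207
  J3: C=26, w×C=5×26=130
  J4: C=45, w×C=1×45=45
Sum w×C = 553
Sum w = 24
Weighted avg = 553/24
= 23.04


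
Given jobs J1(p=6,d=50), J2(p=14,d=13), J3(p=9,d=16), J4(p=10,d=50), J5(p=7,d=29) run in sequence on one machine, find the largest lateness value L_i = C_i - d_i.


Lateness per job (L = C - d):
  J1: C=6, d=50, L=-44
  J2: C=20, d=13, L=7
  J3: C=29, d=16, L=13
  J4: C=39, d=50, L=-11
  J5: C=46, d=29, L=17
Lmax = max(-44, 7, 13, -11, 17)
= 17


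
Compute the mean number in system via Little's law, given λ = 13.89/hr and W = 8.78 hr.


Little's law: L = λ × W
= 13.89 × 8.78
= 121.95


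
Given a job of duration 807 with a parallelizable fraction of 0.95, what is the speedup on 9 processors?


Amdahl's law: T_p = T × ((1-p) + p/N)
= 807 × ((1-0.95) + 0.95/9)
= 807 × (0.05 + 0.1056)
= 807 × 0.1556
= 125.53
Speedup = 807/125.53
= 6.43×


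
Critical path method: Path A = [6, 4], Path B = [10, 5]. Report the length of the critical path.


Path A: 6 + 4 = 10
Path B: 10 + 5 = 15
Critical path = longest = max(10, 15)
= 15 (Path B)


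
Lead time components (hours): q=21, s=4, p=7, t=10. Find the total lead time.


Lead time = queue + setup + processing + transit
= 21 + 4 + 7 + 10
= 42 hours


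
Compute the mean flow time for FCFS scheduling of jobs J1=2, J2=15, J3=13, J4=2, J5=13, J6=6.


Completion times:
  J1: completes at 2
  J2: completes at 17
  J3: completes at 30
  J4: completes at 32
  J5: completes at 45
  J6: completes at 51
Sum = 177
Average = 177/6
= 29.50


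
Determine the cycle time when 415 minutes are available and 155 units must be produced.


Cycle time = available time / demand
= 415 / 155
= 2.68 min/unit


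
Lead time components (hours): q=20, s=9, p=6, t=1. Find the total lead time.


Lead time = queue + setup + processing + transit
= 20 + 9 + 6 + 1
= 36 hours


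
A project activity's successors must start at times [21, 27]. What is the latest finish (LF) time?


LF = min of all successor start times
Successors start at: [21, 27]
LF = min(21, 27)
= 21


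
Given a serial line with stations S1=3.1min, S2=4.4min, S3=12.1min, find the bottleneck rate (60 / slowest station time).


Bottleneck = longest station time
Station times: [3.1, 4.4, 12.1]
Max = 12.1 min
Rate = 60 / 12.1
= 4.96 units/hour (bottleneck: 12.1min)


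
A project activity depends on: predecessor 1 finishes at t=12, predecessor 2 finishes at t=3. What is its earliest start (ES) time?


ES = max of all predecessor completion times
Predecessors: [12, 3]
ES = max(12, 3)
= 12


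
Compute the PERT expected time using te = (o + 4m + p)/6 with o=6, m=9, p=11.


te = (o + 4m + p) / 6
= (6 + 4×9 + 11) / 6
= (6 + 36 + 11) / 6
= 53 / 6
= 8.83


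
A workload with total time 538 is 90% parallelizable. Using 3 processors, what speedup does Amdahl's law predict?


Amdahl's law: T_p = T × ((1-p) + p/N)
= 538 × ((1-0.9) + 0.9/3)
= 538 × (0.10 + 0.3000)
= 538 × 0.4000
= 215.20
Speedup = 538/215.20
= 2.50×


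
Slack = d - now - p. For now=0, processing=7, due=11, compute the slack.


Slack = due - current_time - processing
= 11 - 0 - 7
= 4


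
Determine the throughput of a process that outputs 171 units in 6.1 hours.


Throughput = units / time
= 171 / 6.1
= 28.0 units/hour


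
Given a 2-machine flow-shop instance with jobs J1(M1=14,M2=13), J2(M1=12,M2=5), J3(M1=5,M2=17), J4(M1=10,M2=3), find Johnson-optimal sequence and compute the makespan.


Johnson's rule:
Group 1 (M1≤M2, sort by M1): ['J3']
Group 2 (M1>M2, sort desc M2): ['J1', 'J2', 'J4']
Sequence: J3 → J1 → J2 → J4
Makespan calculation:
  J3: M1 done=5, M2 done=22
  J1: M1 done=19, M2 done=35
  J2: M1 done=31, M2 done=40
  J4: M1 done=41, M2 done=44
= Sequence: J3 → J1 → J2 → J4, Makespan: 44


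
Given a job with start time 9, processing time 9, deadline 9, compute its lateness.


Completion = 9 + 9 = 18
Lateness = C - d = 18 - 9
= 9


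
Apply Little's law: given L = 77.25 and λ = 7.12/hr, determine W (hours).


Little's law: L = λW → W = L / λ
= 77.25 / 7.12
= 10.85 hours


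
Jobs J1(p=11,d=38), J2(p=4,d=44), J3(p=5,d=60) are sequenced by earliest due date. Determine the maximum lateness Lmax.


EDD order: J1 → J2 → J3
Completion and lateness:
  J1: C=11, d=38, L=11-38=-27
  J2: C=15, d=44, L=15-44=-29
  J3: C=20, d=60, L=20-60=-40
Lmax = max(-27, -29, -40)
= -27


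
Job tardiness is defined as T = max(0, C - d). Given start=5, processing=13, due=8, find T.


Completion = start + processing = 5 + 13 = 18
Tardiness = max(0, C - d) = max(0, 18 - 8)
= max(0, 10)
= 10


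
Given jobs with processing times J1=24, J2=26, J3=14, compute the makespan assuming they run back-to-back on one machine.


Sequential makespan: sum all processing times
= 24 + 26 + 14
= 64 time units


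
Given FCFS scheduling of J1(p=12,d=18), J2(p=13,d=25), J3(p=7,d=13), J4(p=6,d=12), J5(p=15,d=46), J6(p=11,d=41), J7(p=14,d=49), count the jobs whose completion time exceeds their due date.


Completion vs due date:
  J1: C=12, d=18 → on time
  J2: C=25, d=25 → on time
  J3: C=32, d=13 → TARDY
  J4: C=38, d=12 → TARDY
  J5: C=53, d=46 → TARDY
  J6: C=64, d=41 → TARDY
  J7: C=78, d=49 → TARDY
Tardy jobs: J3, J4, J5, J6, J7
Count = 5


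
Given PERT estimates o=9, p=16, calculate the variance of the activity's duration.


σ² = ((p - o) / 6)² = (p - o)² / 36
= (16 - 9)² / 36
= 7² / 36
= 49 / 36
= 1.3611


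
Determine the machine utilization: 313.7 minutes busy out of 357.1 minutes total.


Utilization = busy / total × 100
= 313.7 / 357.1 × 100
= 87.8%


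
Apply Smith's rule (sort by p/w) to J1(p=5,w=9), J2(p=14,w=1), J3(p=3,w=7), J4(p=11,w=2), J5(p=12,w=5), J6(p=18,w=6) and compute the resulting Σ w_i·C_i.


WSPT order (by p/w): J3 → J1 → J5 → J6 → J4 → J2
  J3: C=3, w·C=7×3=21
  J1: C=8, w·C=9×8=72
  J5: C=20, w·C=5×20=100
  J6: C=38, w·C=6×38=228
  J4: C=49, w·C=2×49=98
  J2: C=63, w·C=1×63=63
Σ w·C = 582
= 582


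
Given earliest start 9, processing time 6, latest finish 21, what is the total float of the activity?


EF = ES + duration = 9 + 6 = 15
LS = LF - duration = 21 - 6 = 15
Total Float = LF - EF = 21 - 15
(or LS - ES = 15 - 9)
= 6


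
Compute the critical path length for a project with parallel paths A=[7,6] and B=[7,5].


Path A: 7 + 6 = 13
Path B: 7 + 5 = 12
Critical path = longest = max(13, 12)
= 13 (Path A)


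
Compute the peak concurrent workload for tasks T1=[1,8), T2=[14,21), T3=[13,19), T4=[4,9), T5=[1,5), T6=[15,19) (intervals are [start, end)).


Check each time point for overlaps:
  t=4: 3 tasks active (T1, T4, T5)
Max concurrent = 3


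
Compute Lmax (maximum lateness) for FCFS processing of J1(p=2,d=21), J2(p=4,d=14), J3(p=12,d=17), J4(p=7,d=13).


Lateness per job (L = C - d):
  J1: C=2, d=21, L=-19
  J2: C=6, d=14, L=-8
  J3: C=18, d=17, L=1
  J4: C=25, d=13, L=12
Lmax = max(-19, -8, 1, 12)
= 12


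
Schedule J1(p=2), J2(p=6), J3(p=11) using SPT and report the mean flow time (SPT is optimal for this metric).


SPT order: J1 → J2 → J3
Completion times:
  J1: C=2
  J2: C=8
  J3: C=19
Sum = 29, n = 3
Mean flow = 29/3
= 9.67


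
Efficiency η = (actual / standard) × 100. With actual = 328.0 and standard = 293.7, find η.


Efficiency = (actual / standard) × 100
= (328.0 / 293.7) × 100
= 111.7%


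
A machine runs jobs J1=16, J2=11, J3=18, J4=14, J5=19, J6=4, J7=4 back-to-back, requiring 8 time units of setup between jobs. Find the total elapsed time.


Makespan = Σ processing + (n-1) × setup
= (16 + 11 + 18 + 14 + 19 + 4 + 4) + (7-1)×8
= 86 + 48
= 134 time units
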